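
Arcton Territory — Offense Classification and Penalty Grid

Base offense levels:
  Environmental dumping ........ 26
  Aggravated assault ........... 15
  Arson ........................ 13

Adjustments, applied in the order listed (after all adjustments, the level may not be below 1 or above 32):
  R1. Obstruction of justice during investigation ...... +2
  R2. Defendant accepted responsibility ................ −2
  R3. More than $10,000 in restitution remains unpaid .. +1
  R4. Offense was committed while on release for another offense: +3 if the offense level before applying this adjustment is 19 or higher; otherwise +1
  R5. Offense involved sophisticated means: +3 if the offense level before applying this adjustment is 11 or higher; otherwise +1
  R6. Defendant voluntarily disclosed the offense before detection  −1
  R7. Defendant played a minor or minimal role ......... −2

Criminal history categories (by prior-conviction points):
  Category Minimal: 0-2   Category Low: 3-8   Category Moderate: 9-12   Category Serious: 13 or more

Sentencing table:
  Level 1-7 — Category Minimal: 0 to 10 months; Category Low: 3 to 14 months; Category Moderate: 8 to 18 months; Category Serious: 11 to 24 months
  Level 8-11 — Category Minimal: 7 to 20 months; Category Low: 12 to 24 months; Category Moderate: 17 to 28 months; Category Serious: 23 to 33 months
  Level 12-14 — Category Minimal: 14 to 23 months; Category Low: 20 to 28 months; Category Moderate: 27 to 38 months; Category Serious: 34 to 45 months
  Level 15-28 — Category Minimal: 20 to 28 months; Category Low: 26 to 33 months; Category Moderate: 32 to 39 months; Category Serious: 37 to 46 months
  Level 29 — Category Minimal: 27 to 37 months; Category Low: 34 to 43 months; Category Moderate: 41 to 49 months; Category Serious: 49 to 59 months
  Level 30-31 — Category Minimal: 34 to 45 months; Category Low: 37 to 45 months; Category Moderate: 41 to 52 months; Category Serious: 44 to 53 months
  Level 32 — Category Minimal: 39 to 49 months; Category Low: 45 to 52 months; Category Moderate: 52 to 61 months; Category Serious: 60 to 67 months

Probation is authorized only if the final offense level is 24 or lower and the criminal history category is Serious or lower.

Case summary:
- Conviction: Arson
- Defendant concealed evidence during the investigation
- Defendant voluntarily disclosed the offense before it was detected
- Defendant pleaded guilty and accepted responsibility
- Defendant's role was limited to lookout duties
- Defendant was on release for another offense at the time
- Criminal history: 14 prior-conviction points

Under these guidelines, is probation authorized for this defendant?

Base offense level for arson: 13.
R1 applies: 13 + 2 = 15.
R2 applies: 15 − 2 = 13.
R4 applies (level before this adjustment is 13 < 19, so +1): 13 + 1 = 14.
R5 does not apply.
R6 applies: 14 − 1 = 13.
R7 applies: 13 − 2 = 11.
Final offense level: 11.
Criminal history: 14 prior points → Category Serious (13+).
Level 11 falls in the 8-11 band.
Grid: Level 8-11 × Category Serious = 23-33 months.
Probation check: level 11 ≤ 24 and category Serious ≤ Serious → eligible.

Yes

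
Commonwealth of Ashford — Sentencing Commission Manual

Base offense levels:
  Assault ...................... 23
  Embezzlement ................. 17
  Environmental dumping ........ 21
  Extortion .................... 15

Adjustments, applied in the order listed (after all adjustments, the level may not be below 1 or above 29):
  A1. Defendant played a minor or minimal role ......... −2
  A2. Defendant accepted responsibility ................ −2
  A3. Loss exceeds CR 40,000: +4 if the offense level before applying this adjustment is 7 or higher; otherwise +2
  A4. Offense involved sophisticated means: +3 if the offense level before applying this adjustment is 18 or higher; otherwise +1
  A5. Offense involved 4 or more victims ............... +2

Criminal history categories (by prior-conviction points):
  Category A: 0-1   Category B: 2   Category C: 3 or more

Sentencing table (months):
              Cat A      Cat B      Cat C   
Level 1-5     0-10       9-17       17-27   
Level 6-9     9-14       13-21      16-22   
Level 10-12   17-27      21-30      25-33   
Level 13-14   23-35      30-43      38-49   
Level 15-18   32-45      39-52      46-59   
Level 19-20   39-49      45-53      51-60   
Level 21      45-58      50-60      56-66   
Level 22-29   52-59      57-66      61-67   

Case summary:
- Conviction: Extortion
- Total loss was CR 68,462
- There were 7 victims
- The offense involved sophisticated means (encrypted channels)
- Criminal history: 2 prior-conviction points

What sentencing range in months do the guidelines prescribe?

Base offense level for extortion: 15.
A2 does not apply.
A3 applies (level before this adjustment is 15 ≥ 7, so +4): 15 + 4 = 19.
A4 applies (level before this adjustment is 19 ≥ 18, so +3): 19 + 3 = 22.
A5 applies: 22 + 2 = 24.
Final offense level: 24.
Criminal history: 2 prior points → Category B (2).
Level 24 falls in the 22-29 band.
Grid: Level 22-29 × Category B = 57-66 months.

57-66 months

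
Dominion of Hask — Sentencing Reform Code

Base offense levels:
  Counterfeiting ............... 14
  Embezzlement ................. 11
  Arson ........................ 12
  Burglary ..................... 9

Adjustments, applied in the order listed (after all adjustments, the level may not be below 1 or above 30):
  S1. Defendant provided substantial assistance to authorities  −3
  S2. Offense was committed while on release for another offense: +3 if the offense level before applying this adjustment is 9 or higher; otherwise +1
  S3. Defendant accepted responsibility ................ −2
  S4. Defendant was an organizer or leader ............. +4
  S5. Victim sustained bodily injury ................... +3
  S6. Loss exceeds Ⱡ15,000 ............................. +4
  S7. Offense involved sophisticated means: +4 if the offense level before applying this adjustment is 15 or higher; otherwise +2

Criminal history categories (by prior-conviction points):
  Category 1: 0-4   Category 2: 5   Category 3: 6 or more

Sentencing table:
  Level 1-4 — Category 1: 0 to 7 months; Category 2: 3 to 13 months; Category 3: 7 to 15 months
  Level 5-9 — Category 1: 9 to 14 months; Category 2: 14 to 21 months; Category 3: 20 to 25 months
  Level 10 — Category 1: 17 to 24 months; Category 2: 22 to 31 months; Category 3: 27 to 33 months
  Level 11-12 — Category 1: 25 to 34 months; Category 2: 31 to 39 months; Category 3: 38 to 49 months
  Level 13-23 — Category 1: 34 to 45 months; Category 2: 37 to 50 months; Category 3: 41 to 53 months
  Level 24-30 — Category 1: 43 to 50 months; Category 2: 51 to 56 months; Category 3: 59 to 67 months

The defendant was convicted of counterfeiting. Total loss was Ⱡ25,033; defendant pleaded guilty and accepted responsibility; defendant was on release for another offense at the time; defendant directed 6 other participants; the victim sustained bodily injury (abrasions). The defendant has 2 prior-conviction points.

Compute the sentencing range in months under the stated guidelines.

43-50 months

Base offense level for counterfeiting: 14.
S1 does not apply.
S2 applies (level before this adjustment is 14 ≥ 9, so +3): 14 + 3 = 17.
S3 applies: 17 − 2 = 15.
S4 applies: 15 + 4 = 19.
S5 applies: 19 + 3 = 22.
S6 applies: 22 + 4 = 26.
Final offense level: 26.
Criminal history: 2 prior points → Category 1 (0-4).
Level 26 falls in the 24-30 band.
Grid: Level 24-30 × Category 1 = 43-50 months.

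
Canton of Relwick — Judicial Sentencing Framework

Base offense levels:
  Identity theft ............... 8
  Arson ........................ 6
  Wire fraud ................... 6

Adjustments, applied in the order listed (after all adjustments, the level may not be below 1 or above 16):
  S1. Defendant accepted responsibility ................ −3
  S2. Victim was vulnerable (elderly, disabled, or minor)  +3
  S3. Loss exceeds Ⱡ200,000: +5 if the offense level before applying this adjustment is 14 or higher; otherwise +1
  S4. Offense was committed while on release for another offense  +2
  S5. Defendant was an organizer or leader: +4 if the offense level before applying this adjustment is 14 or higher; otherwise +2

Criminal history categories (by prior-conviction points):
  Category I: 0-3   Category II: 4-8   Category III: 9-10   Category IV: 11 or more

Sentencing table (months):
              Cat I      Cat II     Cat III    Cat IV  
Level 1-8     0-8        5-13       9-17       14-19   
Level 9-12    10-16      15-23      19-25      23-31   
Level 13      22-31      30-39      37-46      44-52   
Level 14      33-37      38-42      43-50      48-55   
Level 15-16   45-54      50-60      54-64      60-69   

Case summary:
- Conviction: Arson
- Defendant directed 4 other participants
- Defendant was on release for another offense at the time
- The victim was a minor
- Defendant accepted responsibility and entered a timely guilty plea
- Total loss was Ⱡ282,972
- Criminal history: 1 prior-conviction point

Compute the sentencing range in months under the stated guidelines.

10-16 months

Base offense level for arson: 6.
S1 applies: 6 − 3 = 3.
S2 applies: 3 + 3 = 6.
S3 applies (level before this adjustment is 6 < 14, so +1): 6 + 1 = 7.
S4 applies: 7 + 2 = 9.
S5 applies (level before this adjustment is 9 < 14, so +2): 9 + 2 = 11.
Final offense level: 11.
Criminal history: 1 prior point → Category I (0-3).
Level 11 falls in the 9-12 band.
Grid: Level 9-12 × Category I = 10-16 months.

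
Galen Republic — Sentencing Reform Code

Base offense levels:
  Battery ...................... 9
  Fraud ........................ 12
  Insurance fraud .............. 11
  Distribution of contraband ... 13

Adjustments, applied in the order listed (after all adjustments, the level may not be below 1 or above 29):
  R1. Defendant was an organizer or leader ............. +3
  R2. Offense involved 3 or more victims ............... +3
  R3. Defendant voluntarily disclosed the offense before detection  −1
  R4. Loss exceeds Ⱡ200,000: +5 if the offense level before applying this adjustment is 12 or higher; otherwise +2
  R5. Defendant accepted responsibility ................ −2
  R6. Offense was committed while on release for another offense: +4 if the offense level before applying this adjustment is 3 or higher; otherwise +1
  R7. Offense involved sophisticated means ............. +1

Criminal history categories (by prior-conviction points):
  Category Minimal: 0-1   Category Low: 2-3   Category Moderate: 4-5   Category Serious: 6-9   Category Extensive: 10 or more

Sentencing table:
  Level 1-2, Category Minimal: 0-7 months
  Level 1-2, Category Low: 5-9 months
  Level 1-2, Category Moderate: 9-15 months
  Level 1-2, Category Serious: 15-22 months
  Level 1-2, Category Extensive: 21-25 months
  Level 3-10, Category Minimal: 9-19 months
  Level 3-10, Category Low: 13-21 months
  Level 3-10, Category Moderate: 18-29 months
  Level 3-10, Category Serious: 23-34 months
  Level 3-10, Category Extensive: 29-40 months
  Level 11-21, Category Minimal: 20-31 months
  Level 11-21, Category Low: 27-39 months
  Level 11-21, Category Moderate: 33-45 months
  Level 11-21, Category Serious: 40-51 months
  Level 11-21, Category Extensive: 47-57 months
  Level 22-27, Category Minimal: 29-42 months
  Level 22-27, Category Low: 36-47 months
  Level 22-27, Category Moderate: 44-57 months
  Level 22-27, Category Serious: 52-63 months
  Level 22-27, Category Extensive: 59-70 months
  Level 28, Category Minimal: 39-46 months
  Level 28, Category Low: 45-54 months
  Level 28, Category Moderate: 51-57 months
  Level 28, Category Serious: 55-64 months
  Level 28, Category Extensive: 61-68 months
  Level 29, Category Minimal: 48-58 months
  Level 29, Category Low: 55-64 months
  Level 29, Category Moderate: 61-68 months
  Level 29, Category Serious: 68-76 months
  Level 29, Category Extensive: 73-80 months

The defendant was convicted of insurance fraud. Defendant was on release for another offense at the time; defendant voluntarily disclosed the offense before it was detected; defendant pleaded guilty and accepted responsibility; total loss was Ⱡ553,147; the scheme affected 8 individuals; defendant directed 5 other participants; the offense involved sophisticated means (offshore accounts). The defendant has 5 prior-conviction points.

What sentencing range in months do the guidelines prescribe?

Base offense level for insurance fraud: 11.
R1 applies: 11 + 3 = 14.
R2 applies: 14 + 3 = 17.
R3 applies: 17 − 1 = 16.
R4 applies (level before this adjustment is 16 ≥ 12, so +5): 16 + 5 = 21.
R5 applies: 21 − 2 = 19.
R6 applies (level before this adjustment is 19 ≥ 3, so +4): 19 + 4 = 23.
R7 applies: 23 + 1 = 24.
Final offense level: 24.
Criminal history: 5 prior points → Category Moderate (4-5).
Level 24 falls in the 22-27 band.
Grid: Level 22-27 × Category Moderate = 44-57 months.

44-57 months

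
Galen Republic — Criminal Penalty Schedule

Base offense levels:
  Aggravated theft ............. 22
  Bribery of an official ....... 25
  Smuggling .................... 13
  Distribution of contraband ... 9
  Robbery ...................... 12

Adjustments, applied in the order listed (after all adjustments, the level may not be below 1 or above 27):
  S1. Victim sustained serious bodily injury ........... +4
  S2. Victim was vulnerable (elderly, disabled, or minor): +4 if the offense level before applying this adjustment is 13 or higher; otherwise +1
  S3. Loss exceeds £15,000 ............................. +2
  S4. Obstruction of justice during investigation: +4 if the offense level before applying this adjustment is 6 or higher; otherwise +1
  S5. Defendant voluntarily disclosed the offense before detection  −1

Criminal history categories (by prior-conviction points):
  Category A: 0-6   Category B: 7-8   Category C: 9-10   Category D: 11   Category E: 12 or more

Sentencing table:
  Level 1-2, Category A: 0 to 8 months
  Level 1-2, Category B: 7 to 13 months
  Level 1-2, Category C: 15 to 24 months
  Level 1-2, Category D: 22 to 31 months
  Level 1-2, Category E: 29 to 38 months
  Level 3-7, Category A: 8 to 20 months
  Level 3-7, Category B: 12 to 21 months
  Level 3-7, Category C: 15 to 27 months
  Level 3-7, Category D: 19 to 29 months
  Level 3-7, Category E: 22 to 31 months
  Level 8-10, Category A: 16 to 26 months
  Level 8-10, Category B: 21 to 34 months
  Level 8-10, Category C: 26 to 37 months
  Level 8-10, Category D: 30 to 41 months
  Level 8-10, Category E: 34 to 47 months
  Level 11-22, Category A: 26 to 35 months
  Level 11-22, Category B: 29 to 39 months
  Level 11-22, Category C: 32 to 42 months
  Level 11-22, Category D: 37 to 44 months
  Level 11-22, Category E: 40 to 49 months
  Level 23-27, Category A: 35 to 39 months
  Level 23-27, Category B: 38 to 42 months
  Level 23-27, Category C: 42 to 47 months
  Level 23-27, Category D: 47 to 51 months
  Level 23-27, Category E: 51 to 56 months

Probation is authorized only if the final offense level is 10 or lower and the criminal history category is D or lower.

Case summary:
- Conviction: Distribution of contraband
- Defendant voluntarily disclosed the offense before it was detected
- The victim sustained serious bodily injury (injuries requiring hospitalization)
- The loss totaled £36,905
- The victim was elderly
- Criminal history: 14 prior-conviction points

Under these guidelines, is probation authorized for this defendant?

No

Base offense level for distribution of contraband: 9.
S1 applies: 9 + 4 = 13.
S2 applies (level before this adjustment is 13 ≥ 13, so +4): 13 + 4 = 17.
S3 applies: 17 + 2 = 19.
S4 does not apply.
S5 applies: 19 − 1 = 18.
Final offense level: 18.
Criminal history: 14 prior points → Category E (12+).
Level 18 falls in the 11-22 band.
Grid: Level 11-22 × Category E = 40-49 months.
Probation check: level 18 > 10 and category E > D → not eligible.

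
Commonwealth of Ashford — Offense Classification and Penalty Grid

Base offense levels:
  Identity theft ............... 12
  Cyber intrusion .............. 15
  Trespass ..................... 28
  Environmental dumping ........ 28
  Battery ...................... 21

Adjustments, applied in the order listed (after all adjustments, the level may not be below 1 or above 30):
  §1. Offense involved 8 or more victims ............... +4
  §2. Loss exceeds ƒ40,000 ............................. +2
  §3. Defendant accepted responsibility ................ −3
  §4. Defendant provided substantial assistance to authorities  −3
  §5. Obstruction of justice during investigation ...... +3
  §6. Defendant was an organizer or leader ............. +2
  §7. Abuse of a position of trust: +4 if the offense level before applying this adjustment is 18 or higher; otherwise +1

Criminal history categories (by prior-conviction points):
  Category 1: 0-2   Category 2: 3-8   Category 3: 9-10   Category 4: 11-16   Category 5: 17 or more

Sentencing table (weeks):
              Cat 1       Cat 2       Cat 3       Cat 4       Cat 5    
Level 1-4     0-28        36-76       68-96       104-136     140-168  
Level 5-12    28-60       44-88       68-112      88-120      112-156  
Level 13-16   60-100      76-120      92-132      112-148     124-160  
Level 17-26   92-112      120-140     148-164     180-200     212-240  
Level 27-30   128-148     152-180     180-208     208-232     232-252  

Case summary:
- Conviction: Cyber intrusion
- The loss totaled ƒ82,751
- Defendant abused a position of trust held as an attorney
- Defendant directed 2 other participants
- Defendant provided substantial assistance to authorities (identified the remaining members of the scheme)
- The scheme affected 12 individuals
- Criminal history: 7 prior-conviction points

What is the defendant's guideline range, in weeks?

Base offense level for cyber intrusion: 15.
§1 applies: 15 + 4 = 19.
§2 applies: 19 + 2 = 21.
§3 does not apply.
§4 applies: 21 − 3 = 18.
§6 applies: 18 + 2 = 20.
§7 applies (level before this adjustment is 20 ≥ 18, so +4): 20 + 4 = 24.
Final offense level: 24.
Criminal history: 7 prior points → Category 2 (3-8).
Level 24 falls in the 17-26 band.
Grid: Level 17-26 × Category 2 = 120-140 weeks.

120-140 weeks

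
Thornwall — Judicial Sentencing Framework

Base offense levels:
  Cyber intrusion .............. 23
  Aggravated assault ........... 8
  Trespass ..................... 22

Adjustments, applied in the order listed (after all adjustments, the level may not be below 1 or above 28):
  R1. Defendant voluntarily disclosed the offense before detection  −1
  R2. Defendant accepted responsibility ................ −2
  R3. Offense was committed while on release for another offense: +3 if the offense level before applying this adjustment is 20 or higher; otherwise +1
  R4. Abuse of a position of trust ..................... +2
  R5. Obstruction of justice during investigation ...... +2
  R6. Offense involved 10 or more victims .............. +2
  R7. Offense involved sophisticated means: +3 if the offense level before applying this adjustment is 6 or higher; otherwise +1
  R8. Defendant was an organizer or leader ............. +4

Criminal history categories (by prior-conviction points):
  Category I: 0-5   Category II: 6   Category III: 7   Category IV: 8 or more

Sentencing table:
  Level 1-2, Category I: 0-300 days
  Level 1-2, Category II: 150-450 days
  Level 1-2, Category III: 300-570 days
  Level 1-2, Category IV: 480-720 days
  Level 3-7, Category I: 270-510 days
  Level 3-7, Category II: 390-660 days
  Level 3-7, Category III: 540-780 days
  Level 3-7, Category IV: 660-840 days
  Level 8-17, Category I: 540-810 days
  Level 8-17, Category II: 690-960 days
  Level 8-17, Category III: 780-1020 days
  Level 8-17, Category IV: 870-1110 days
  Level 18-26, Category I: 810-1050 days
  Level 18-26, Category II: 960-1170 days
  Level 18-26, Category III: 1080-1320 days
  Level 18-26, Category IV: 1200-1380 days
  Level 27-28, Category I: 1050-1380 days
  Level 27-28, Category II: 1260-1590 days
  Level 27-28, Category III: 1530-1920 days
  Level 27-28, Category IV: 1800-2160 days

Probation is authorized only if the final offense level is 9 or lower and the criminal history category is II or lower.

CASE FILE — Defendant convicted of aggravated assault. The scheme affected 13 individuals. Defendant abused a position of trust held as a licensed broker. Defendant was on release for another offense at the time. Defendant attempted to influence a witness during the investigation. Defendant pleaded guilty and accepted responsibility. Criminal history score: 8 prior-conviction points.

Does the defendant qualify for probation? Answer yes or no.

Base offense level for aggravated assault: 8.
R2 applies: 8 − 2 = 6.
R3 applies (level before this adjustment is 6 < 20, so +1): 6 + 1 = 7.
R4 applies: 7 + 2 = 9.
R5 applies: 9 + 2 = 11.
R6 applies: 11 + 2 = 13.
R8 does not apply.
Final offense level: 13.
Criminal history: 8 prior points → Category IV (8+).
Level 13 falls in the 8-17 band.
Grid: Level 8-17 × Category IV = 870-1110 days.
Probation check: level 13 > 9 and category IV > II → not eligible.

No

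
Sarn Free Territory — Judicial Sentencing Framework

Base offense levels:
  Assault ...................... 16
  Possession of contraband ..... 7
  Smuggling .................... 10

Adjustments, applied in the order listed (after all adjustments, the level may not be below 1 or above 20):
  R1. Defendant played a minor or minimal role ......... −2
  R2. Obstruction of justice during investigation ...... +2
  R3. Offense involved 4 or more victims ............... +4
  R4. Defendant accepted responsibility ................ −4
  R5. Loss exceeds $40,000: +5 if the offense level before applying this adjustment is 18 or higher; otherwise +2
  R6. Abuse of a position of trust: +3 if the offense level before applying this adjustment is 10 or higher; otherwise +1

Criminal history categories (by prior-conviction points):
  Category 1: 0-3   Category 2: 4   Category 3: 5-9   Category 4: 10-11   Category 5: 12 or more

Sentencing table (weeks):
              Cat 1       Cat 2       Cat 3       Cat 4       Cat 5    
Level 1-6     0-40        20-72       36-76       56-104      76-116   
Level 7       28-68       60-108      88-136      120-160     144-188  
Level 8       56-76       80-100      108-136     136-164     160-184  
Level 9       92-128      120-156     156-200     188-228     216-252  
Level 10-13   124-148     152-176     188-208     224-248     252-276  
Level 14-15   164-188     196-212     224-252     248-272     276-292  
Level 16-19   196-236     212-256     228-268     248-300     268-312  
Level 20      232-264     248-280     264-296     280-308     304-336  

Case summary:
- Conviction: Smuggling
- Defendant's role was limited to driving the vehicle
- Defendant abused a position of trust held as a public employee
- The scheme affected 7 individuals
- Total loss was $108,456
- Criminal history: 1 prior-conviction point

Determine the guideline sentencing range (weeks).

196-236 weeks

Base offense level for smuggling: 10.
R1 applies: 10 − 2 = 8.
R3 applies: 8 + 4 = 12.
R4 does not apply.
R5 applies (level before this adjustment is 12 < 18, so +2): 12 + 2 = 14.
R6 applies (level before this adjustment is 14 ≥ 10, so +3): 14 + 3 = 17.
Final offense level: 17.
Criminal history: 1 prior point → Category 1 (0-3).
Level 17 falls in the 16-19 band.
Grid: Level 16-19 × Category 1 = 196-236 weeks.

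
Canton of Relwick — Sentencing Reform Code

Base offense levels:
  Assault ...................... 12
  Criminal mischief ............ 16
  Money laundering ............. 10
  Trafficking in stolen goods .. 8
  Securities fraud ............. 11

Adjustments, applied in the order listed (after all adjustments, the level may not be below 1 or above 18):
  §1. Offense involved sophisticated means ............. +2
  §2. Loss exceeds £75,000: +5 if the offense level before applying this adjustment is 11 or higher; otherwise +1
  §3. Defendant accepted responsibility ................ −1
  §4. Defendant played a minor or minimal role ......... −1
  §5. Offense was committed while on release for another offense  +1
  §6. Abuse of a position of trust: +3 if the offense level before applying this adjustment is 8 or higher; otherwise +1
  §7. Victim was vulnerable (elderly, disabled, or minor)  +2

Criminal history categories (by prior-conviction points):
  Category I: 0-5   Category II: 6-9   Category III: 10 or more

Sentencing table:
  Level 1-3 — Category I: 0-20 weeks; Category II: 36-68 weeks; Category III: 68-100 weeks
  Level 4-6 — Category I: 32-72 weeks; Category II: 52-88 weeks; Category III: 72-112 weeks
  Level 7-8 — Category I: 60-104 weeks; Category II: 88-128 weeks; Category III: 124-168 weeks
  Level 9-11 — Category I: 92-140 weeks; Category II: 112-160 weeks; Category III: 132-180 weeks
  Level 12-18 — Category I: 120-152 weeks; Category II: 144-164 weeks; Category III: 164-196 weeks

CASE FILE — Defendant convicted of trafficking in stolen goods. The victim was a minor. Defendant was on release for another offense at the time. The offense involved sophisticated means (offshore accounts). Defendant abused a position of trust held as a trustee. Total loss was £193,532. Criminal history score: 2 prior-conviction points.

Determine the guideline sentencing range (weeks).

120-152 weeks

Base offense level for trafficking in stolen goods: 8.
§1 applies: 8 + 2 = 10.
§2 applies (level before this adjustment is 10 < 11, so +1): 10 + 1 = 11.
§5 applies: 11 + 1 = 12.
§6 applies (level before this adjustment is 12 ≥ 8, so +3): 12 + 3 = 15.
§7 applies: 15 + 2 = 17.
Final offense level: 17.
Criminal history: 2 prior points → Category I (0-5).
Level 17 falls in the 12-18 band.
Grid: Level 12-18 × Category I = 120-152 weeks.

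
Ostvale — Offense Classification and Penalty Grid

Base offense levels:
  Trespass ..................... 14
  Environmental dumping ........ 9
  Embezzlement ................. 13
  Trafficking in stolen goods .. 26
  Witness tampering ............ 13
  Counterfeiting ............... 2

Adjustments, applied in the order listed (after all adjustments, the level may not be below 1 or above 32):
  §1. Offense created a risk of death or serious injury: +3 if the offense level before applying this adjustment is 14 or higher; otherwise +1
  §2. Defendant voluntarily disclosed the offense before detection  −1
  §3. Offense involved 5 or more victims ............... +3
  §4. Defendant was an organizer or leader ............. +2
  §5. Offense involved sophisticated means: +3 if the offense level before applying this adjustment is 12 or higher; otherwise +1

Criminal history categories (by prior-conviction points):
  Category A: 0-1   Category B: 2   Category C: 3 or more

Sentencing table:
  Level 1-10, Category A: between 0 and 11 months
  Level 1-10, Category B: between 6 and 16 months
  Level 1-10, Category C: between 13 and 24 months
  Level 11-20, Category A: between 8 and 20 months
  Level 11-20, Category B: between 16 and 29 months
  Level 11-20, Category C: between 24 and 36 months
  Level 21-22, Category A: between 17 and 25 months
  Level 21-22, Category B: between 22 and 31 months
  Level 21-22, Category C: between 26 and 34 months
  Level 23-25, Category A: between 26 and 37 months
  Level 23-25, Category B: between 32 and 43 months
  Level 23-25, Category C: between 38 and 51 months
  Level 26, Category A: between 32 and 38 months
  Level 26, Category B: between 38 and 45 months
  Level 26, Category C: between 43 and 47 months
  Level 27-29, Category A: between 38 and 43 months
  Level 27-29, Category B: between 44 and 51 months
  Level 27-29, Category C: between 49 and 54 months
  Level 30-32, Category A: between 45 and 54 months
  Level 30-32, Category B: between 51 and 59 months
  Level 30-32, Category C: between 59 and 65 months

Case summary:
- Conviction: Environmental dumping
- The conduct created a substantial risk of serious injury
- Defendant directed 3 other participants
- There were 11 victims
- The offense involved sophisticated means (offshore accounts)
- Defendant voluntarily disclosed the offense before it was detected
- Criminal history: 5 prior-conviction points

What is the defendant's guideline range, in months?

24-36 months

Base offense level for environmental dumping: 9.
§1 applies (level before this adjustment is 9 < 14, so +1): 9 + 1 = 10.
§2 applies: 10 − 1 = 9.
§3 applies: 9 + 3 = 12.
§4 applies: 12 + 2 = 14.
§5 applies (level before this adjustment is 14 ≥ 12, so +3): 14 + 3 = 17.
Final offense level: 17.
Criminal history: 5 prior points → Category C (3+).
Level 17 falls in the 11-20 band.
Grid: Level 11-20 × Category C = 24-36 months.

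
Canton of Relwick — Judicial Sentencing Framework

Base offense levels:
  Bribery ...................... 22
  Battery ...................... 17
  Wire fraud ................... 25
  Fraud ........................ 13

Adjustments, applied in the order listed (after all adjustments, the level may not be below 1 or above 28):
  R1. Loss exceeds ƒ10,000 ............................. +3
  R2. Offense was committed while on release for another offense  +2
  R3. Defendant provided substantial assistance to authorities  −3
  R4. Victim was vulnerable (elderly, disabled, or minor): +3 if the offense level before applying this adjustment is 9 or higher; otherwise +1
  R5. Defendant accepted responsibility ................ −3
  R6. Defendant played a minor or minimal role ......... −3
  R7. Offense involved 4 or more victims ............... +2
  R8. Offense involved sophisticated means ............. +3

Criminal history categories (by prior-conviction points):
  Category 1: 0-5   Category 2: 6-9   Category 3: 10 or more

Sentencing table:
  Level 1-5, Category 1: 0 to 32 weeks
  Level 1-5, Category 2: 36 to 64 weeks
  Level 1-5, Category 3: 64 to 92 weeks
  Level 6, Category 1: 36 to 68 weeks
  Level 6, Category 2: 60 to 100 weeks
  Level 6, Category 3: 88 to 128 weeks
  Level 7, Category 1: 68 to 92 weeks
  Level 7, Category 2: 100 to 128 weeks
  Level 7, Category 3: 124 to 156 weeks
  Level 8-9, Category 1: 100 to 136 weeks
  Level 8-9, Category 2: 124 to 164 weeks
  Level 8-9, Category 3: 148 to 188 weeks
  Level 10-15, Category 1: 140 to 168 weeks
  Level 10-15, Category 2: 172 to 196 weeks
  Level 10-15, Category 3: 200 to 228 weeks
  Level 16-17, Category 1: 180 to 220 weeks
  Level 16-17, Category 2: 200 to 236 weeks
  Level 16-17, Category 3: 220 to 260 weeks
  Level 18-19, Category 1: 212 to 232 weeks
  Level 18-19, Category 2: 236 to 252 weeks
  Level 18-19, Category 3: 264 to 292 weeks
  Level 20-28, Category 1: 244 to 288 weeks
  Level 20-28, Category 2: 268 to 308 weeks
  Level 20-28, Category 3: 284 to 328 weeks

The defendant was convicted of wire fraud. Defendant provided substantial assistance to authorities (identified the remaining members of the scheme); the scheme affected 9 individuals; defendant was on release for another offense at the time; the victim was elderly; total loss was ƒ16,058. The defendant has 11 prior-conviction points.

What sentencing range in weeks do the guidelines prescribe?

Base offense level for wire fraud: 25.
R1 applies: 25 + 3 = 28.
R2 applies: 28 + 2 = 30.
R3 applies: 30 − 3 = 27.
R4 applies (level before this adjustment is 27 ≥ 9, so +3): 27 + 3 = 30.
R5 does not apply.
R7 applies: 30 + 2 = 32.
Level 32 exceeds the maximum of 28; capped at 28.
Final offense level: 28.
Criminal history: 11 prior points → Category 3 (10+).
Level 28 falls in the 20-28 band.
Grid: Level 20-28 × Category 3 = 284-328 weeks.

284-328 weeks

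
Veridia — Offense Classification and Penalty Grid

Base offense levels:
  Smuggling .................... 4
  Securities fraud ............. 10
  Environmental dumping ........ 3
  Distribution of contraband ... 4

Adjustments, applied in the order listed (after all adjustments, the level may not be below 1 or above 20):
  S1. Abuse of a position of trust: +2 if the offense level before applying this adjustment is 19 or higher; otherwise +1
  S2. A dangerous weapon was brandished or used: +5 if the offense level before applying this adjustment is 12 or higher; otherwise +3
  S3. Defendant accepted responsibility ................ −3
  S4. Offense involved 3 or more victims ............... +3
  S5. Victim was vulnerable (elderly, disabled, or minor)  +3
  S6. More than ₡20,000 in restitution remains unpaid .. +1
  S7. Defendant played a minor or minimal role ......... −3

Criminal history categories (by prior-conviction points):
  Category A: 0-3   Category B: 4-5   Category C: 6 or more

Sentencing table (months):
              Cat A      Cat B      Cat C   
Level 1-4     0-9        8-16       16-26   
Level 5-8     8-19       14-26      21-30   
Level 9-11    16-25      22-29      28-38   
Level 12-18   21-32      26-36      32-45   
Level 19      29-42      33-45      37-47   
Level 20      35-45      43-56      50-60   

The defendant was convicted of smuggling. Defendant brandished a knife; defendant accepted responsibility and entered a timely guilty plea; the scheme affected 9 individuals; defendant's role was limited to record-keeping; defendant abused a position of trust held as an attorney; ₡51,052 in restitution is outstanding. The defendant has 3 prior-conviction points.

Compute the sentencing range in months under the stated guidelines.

8-19 months

Base offense level for smuggling: 4.
S1 applies (level before this adjustment is 4 < 19, so +1): 4 + 1 = 5.
S2 applies (level before this adjustment is 5 < 12, so +3): 5 + 3 = 8.
S3 applies: 8 − 3 = 5.
S4 applies: 5 + 3 = 8.
S6 applies: 8 + 1 = 9.
S7 applies: 9 − 3 = 6.
Final offense level: 6.
Criminal history: 3 prior points → Category A (0-3).
Level 6 falls in the 5-8 band.
Grid: Level 5-8 × Category A = 8-19 months.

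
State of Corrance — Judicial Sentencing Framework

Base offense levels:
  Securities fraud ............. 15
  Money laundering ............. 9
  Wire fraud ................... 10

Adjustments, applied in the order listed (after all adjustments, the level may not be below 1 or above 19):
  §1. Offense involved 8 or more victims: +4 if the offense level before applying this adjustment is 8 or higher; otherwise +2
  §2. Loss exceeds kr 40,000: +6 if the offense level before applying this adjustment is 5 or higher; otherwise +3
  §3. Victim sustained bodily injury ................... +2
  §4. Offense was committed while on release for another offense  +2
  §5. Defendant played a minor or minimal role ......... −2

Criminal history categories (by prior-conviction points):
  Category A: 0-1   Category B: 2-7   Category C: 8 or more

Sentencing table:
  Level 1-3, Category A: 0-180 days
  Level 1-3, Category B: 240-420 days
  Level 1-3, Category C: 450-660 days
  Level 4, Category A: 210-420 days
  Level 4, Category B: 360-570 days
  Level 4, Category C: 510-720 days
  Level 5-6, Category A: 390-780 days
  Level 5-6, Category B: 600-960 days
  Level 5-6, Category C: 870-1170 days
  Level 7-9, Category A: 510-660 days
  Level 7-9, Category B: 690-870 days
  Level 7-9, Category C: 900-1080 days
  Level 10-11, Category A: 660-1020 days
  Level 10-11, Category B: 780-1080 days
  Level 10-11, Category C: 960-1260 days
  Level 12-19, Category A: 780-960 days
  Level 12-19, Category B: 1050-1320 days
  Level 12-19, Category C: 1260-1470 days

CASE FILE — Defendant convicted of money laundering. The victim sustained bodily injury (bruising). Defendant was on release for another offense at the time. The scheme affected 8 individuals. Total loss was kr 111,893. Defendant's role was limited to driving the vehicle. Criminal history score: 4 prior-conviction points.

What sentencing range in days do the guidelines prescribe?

1050-1320 days

Base offense level for money laundering: 9.
§1 applies (level before this adjustment is 9 ≥ 8, so +4): 9 + 4 = 13.
§2 applies (level before this adjustment is 13 ≥ 5, so +6): 13 + 6 = 19.
§3 applies: 19 + 2 = 21.
§4 applies: 21 + 2 = 23.
§5 applies: 23 − 2 = 21.
Level 21 exceeds the maximum of 19; capped at 19.
Final offense level: 19.
Criminal history: 4 prior points → Category B (2-7).
Level 19 falls in the 12-19 band.
Grid: Level 12-19 × Category B = 1050-1320 days.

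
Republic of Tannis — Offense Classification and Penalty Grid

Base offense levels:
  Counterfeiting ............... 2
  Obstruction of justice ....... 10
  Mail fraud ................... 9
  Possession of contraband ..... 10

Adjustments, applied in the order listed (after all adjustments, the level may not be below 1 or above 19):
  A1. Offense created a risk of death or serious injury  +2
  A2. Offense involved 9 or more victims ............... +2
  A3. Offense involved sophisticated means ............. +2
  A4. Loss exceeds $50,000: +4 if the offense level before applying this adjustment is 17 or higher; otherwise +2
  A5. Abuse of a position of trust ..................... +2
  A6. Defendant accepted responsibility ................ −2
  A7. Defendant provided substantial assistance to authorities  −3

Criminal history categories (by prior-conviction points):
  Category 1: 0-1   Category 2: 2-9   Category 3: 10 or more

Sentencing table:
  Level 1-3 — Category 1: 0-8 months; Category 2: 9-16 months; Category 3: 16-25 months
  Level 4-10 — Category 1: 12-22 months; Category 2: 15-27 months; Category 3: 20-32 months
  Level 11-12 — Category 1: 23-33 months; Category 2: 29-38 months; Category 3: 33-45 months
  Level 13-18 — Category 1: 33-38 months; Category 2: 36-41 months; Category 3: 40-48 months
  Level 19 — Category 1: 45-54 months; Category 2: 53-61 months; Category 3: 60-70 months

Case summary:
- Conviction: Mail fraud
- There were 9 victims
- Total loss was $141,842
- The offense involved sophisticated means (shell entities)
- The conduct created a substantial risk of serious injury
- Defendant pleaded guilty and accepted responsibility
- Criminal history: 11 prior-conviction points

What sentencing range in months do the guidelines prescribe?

Base offense level for mail fraud: 9.
A1 applies: 9 + 2 = 11.
A2 applies: 11 + 2 = 13.
A3 applies: 13 + 2 = 15.
A4 applies (level before this adjustment is 15 < 17, so +2): 15 + 2 = 17.
A6 applies: 17 − 2 = 15.
A7 does not apply.
Final offense level: 15.
Criminal history: 11 prior points → Category 3 (10+).
Level 15 falls in the 13-18 band.
Grid: Level 13-18 × Category 3 = 40-48 months.

40-48 months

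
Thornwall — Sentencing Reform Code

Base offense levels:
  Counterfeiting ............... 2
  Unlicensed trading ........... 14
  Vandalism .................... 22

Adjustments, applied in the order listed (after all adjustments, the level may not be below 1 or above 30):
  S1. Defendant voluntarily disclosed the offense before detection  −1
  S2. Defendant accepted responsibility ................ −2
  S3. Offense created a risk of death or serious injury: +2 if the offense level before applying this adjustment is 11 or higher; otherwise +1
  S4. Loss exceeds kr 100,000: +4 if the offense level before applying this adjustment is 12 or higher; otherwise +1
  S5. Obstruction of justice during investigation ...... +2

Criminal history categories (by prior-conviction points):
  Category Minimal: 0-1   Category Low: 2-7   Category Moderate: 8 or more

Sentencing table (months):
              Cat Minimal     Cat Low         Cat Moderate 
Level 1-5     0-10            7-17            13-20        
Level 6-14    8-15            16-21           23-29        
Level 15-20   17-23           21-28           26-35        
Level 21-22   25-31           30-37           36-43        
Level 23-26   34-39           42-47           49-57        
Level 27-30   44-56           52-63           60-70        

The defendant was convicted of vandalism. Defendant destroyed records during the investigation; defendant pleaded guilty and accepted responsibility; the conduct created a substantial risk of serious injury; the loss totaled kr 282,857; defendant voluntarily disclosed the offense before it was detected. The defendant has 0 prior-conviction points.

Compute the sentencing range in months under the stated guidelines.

Base offense level for vandalism: 22.
S1 applies: 22 − 1 = 21.
S2 applies: 21 − 2 = 19.
S3 applies (level before this adjustment is 19 ≥ 11, so +2): 19 + 2 = 21.
S4 applies (level before this adjustment is 21 ≥ 12, so +4): 21 + 4 = 25.
S5 applies: 25 + 2 = 27.
Final offense level: 27.
Criminal history: 0 prior points → Category Minimal (0-1).
Level 27 falls in the 27-30 band.
Grid: Level 27-30 × Category Minimal = 44-56 months.

44-56 months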